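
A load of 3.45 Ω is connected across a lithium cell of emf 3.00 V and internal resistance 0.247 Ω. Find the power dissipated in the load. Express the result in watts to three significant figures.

2.27 W

Load and internal resistance form a series loop — compute the loop current, then the load power via I²R.
I = ε / (r + R) = 3.00 / (0.247 + 3.45) = 0.8115 A
P_load = I² R = (0.8115)² × 3.45 = 2.272 W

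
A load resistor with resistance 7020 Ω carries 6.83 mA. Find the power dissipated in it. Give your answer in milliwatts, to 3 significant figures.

Current and resistance are given, so P = I²R is the direct form.
P = (0.006830 A)² × 7020 Ω = 0.3275 W

327 mW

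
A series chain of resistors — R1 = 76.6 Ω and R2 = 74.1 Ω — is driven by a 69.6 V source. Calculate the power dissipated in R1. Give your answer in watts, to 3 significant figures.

Every series element carries the same I. Get I from the total resistance, then P = I² × R1.
R_total = 76.6 + 74.1 = 150.7 Ω
I = V / R_total = 69.6 / 150.7 = 0.4618 A
P_R1 = I² × R1 = (0.4618)² × 76.6 = 16.34 W

16.3 W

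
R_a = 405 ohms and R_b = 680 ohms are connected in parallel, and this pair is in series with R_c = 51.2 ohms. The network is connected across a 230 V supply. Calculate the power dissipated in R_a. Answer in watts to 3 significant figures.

90.4 W

Combine R_a and R_b into their parallel equivalent first, reducing the network to two series resistors.
R_p = (405×680)/(405+680) = 253.8 Ω
R_total = R_p + 51.2 = 253.8 + 51.2 = 305.0 Ω
I = V / R_total = 230 / 305.0 = 0.7540 A
Voltage across the parallel pair: V_p = I × R_p = 0.7540 × 253.8 = 191.4 V
Use P = V²/R for R_a with V = V_p.
P_R_a = (191.4)² / 405 = 90.45 W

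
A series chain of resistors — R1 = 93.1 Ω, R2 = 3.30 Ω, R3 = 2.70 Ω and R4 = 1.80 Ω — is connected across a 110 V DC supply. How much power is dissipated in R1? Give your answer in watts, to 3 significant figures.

111 W

Since the resistors are in series they all carry the loop current I = V/R_total; the power in any one is I²R.
R_total = 93.1 + 3.30 + 2.70 + 1.80 = 100.9 Ω
I = V / R_total = 110 / 100.9 = 1.090 A
P_R1 = I² × R1 = (1.090)² × 93.1 = 110.7 W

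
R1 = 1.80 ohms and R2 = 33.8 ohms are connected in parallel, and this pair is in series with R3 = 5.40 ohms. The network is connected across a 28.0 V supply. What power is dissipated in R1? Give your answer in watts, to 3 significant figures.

Collapse the R1‖R2 pair into one equivalent R_p; then R_p and R3 form a series string.
R_p = (1.80×33.8)/(1.80+33.8) = 1.709 Ω
R_total = R_p + 5.40 = 1.709 + 5.40 = 7.109 Ω
I = V / R_total = 28.0 / 7.109 = 3.939 A
Voltage across the parallel pair: V_p = I × R_p = 3.939 × 1.709 = 6.731 V
Use P = V²/R for R1 with V = V_p.
P_R1 = (6.731)² / 1.80 = 25.17 W

25.2 W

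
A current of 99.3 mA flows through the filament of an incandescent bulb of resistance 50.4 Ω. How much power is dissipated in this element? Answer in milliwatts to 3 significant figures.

The current through and the resistance of the element are both given; use P = I²R.
P = (0.09930 A)² × 50.4 Ω = 0.4970 W

497 mW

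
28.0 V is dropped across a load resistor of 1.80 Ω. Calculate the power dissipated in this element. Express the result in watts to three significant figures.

V and R are stated; P = V²/R avoids computing the current.
P = (28.0 V)² / 1.80 Ω = 435.6 W

436 W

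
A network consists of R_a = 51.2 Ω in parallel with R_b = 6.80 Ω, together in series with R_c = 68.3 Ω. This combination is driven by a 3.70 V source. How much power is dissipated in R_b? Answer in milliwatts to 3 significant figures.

13.1 mW

Combine R_a and R_b into their parallel equivalent first, reducing the network to two series resistors.
R_p = (51.2×6.80)/(51.2+6.80) = 6.003 Ω
R_total = R_p + 68.3 = 6.003 + 68.3 = 74.30 Ω
I = V / R_total = 3.70 / 74.30 = 0.04980 A
Voltage across the parallel pair: V_p = I × R_p = 0.04980 × 6.003 = 0.2989 V
Use P = V²/R for R_b with V = V_p.
P_R_b = (0.2989)² / 6.80 = 0.01314 W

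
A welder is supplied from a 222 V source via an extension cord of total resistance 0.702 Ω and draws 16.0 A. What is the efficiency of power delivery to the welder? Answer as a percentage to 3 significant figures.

The extension cord carries the full 16.0 A.
P_line = I² R_line = (16.00)² × 0.702 = 179.7 W
P_source = V I = 222 × 16.00 = 3552 W; P_load = 3372 W
η = P_load / P_source = 3372 / 3552 = 0.9494

94.9 %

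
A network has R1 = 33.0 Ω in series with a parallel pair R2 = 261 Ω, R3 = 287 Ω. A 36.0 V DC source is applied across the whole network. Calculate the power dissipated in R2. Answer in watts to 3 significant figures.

Replace R2 and R3 with their parallel equivalent so the circuit becomes R1 in series with R_p.
R_p = (261×287)/(261+287) = 136.7 Ω
R_total = 33.0 + 136.7 = 169.7 Ω
I = V / R_total = 36.0 / 169.7 = 0.2121 A
Voltage across the parallel pair: V_p = I × R_p = 0.2121 × 136.7 = 29.00 V
R2 sees V_p directly, so P = V_p² / R2.
P_R2 = (29.00)² / 261 = 3.222 W

3.22 W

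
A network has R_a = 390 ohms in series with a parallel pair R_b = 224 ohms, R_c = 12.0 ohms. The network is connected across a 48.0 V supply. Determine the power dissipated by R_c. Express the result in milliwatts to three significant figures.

155 mW

First combine the parallel branches into one equivalent R_p, then R_a + R_p is a series pair.
R_p = (224×12.0)/(224+12.0) = 11.39 Ω
R_total = 390 + 11.39 = 401.4 Ω
I = V / R_total = 48.0 / 401.4 = 0.1196 A
Voltage across the parallel pair: V_p = I × R_p = 0.1196 × 11.39 = 1.362 V
With V_p across R_c, its power is V_p²/R_c.
P_R_c = (1.362)² / 12.0 = 0.1546 W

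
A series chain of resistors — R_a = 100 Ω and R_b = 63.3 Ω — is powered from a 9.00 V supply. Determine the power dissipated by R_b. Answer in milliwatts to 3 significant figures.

The current is common to all series resistors; compute it, then apply P = I²R for the target.
R_total = 100 + 63.3 = 163.3 Ω
I = V / R_total = 9.00 / 163.3 = 0.05511 A
P_R_b = I² × R_b = (0.05511)² × 63.3 = 0.1923 W

192 mW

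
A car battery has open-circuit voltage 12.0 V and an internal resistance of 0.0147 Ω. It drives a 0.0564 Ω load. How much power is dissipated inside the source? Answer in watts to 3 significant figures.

419 W

The source's internal resistance is just another series element carrying I; its dissipation is I²r.
I = ε / (r + R) = 12.0 / (0.0147 + 0.0564) = 168.8 A
P_int = I² r = (168.8)² × 0.0147 = 418.7 W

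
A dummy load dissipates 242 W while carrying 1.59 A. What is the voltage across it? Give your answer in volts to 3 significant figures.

152 V

Inverting the appropriate power form: V = P / I.
V = 242 / 1.590 = 152.2 V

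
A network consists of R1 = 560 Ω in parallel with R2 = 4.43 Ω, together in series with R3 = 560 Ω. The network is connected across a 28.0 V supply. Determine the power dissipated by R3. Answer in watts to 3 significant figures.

Reduce the parallel combination to a single R_p; the circuit then becomes R_p in series with the remaining resistor.
R_p = (560×4.43)/(560+4.43) = 4.395 Ω
R_total = R_p + 560 = 4.395 + 560 = 564.4 Ω
I = V / R_total = 28.0 / 564.4 = 0.04961 A
R3 is the series element, so its power is I²R.
P_R3 = (0.04961)² × 560 = 1.378 W

1.38 W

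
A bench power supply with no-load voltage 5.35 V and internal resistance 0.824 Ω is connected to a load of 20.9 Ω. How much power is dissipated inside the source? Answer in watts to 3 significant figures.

Internal loss is I²r, with I set by the total series resistance r+R.
I = ε / (r + R) = 5.35 / (0.824 + 20.9) = 0.2463 A
P_int = I² r = (0.2463)² × 0.824 = 0.04998 W

0.0500 W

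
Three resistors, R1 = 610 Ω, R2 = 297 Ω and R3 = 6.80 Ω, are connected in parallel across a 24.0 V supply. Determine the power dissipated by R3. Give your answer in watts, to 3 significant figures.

84.7 W

R3 sits directly across the source, so P = V²/R with V = 24.0 V.
P_R3 = V² / R3 = (24.0)² / 6.80 Ω = 84.71 W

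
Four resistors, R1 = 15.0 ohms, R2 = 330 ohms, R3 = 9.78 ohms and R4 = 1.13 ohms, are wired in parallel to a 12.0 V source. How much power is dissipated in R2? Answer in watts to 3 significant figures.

0.436 W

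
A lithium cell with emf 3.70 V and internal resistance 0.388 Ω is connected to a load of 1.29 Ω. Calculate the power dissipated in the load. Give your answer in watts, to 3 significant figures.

6.27 W

Load and internal resistance form a series loop — compute the loop current, then the load power via I²R.
I = ε / (r + R) = 3.70 / (0.388 + 1.29) = 2.205 A
P_load = I² R = (2.205)² × 1.29 = 6.272 W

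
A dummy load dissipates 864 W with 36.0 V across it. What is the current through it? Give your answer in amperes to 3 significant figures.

24.0 A

Rearranging the power relation for the two known quantities gives I = P / V.
I = 864 / 36.0 = 24.00 A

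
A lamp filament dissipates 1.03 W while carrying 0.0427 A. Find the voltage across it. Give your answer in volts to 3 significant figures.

From P = V I = I²R = V²/R, with the two given quantities we get V = P / I.
V = 1.03 / 0.04270 = 24.12 V

24.1 V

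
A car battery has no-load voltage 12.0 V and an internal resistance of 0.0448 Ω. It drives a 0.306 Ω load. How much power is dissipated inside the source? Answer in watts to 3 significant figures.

52.4 W

Internal loss is I²r, with I set by the total series resistance r+R.
I = ε / (r + R) = 12.0 / (0.0448 + 0.306) = 34.21 A
P_int = I² r = (34.21)² × 0.0448 = 52.42 W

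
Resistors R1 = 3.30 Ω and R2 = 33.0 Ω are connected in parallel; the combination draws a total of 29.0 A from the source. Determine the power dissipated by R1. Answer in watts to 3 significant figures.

We need the common branch voltage; get it from I_total × R_eq, then P = V²/R for the branch.
1/R_eq = 1/3.30 + 1/33.0 ⇒ R_eq = 3.000 Ω
V = I_total × R_eq = 29.00 × 3.000 = 87.00 V
P_R1 = V² / R1 = (87.00)² / 3.30 = 2294 W

2290 W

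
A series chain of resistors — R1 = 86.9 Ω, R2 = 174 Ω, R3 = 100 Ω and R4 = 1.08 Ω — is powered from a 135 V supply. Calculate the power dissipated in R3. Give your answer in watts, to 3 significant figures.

In a series string the same current flows through every resistor — find that current, then P = I²R for the one we want.
R_total = 86.9 + 174 + 100 + 1.08 = 362.0 Ω
I = V / R_total = 135 / 362.0 = 0.3729 A
P_R3 = I² × R3 = (0.3729)² × 100 = 13.91 W

13.9 W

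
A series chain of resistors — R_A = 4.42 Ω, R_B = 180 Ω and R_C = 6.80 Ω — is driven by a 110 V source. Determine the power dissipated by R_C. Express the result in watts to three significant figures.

2.25 W

Every series element carries the same I. Get I from the total resistance, then P = I² × R_C.
R_total = 4.42 + 180 + 6.80 = 191.2 Ω
I = V / R_total = 110 / 191.2 = 0.5753 A
P_R_C = I² × R_C = (0.5753)² × 6.80 = 2.250 W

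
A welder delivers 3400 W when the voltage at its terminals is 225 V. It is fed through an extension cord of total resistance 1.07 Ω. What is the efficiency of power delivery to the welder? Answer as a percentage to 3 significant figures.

I = P / V = 3400 / 225 = 15.11 A through the extension cord.
P_line = I² R_line = (15.11)² × 1.07 = 244.3 W
P_source = P_load + P_line = 3400 + 244.3 = 3644 W
η = P_load / P_source = 3400 / 3644 = 0.9330

93.3 %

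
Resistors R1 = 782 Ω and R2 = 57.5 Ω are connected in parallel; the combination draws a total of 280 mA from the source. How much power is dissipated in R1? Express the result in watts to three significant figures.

0.288 W

Only the total current is stated, so first find the parallel equivalent to get the voltage across the combination.
1/R_eq = 1/782 + 1/57.5 ⇒ R_eq = 53.56 Ω
V = I_total × R_eq = 0.2800 × 53.56 = 15.00 V
P_R1 = V² / R1 = (15.00)² / 782 = 0.2876 W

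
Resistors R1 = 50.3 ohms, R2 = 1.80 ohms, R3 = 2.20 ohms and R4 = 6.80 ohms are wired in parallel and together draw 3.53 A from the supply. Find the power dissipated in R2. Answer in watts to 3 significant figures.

Only the total current is stated, so first find the parallel equivalent to get the voltage across the combination.
1/R_eq = 1/50.3 + 1/1.80 + 1/2.20 + 1/6.80 ⇒ R_eq = 0.8496 Ω
V = I_total × R_eq = 3.530 × 0.8496 = 2.999 V
P_R2 = V² / R2 = (2.999)² / 1.80 = 4.997 W

5.00 W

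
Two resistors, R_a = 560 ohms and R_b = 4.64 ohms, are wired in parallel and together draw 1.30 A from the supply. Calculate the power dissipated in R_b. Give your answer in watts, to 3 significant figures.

Parallel branches share V, not I — compute V via R_eq, then use V²/R for the target branch.
1/R_eq = 1/560 + 1/4.64 ⇒ R_eq = 4.602 Ω
V = I_total × R_eq = 1.300 × 4.602 = 5.982 V
P_R_b = V² / R_b = (5.982)² / 4.64 = 7.713 W

7.71 W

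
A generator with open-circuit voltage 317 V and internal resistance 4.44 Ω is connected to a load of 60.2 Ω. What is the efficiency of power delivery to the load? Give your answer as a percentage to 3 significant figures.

η = P_load/(P_load+P_int) = I²R/(I²R+I²r) = R/(R+r) — the I² cancels for series elements.
η = R / (R + r) = 60.2 / (60.2 + 4.44) = 0.9313

93.1 %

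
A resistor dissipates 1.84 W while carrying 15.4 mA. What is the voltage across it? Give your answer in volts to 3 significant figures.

From P = V I = I²R = V²/R, with the two given quantities we get V = P / I.
V = 1.84 / 0.01540 = 119.5 V

119 V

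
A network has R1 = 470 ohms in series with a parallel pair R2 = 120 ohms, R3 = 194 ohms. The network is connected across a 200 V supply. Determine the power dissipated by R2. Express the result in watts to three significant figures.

6.19 W

First combine the parallel branches into one equivalent R_p, then R1 + R_p is a series pair.
R_p = (120×194)/(120+194) = 74.14 Ω
R_total = 470 + 74.14 = 544.1 Ω
I = V / R_total = 200 / 544.1 = 0.3676 A
Voltage across the parallel pair: V_p = I × R_p = 0.3676 × 74.14 = 27.25 V
With V_p across R2, its power is V_p²/R2.
P_R2 = (27.25)² / 120 = 6.188 W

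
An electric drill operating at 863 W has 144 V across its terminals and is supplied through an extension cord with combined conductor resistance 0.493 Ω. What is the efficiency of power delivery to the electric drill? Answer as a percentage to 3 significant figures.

98.0 %

I = P / V = 863 / 144 = 5.993 A through the extension cord.
P_line = I² R_line = (5.993)² × 0.493 = 17.71 W
P_source = P_load + P_line = 863.0 + 17.71 = 880.7 W
η = P_load / P_source = 863.0 / 880.7 = 0.9799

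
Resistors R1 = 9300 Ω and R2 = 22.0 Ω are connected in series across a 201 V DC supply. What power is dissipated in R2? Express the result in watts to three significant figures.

Every series element carries the same I. Get I from the total resistance, then P = I² × R2.
R_total = 9300 + 22.0 = 9322 Ω
I = V / R_total = 201 / 9322 = 0.02156 A
P_R2 = I² × R2 = (0.02156)² × 22.0 = 0.01023 W

0.0102 W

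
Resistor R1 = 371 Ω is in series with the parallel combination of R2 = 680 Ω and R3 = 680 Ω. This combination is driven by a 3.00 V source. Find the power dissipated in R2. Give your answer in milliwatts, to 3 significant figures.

Reduce the parallel pair to R_p first; the network is then a simple series string.
R_p = (680×680)/(680+680) = 340.0 Ω
R_total = 371 + 340.0 = 711.0 Ω
I = V / R_total = 3.00 / 711.0 = 0.004219 A
Voltage across the parallel pair: V_p = I × R_p = 0.004219 × 340.0 = 1.435 V
R2 is across V_p, so use P = V²/R for that branch.
P_R2 = (1.435)² / 680 = 0.003027 W

3.03 mW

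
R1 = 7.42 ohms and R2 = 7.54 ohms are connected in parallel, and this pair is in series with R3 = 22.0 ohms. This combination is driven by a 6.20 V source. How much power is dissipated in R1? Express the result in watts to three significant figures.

0.109 W

Collapse the R1‖R2 pair into one equivalent R_p; then R_p and R3 form a series string.
R_p = (7.42×7.54)/(7.42+7.54) = 3.740 Ω
R_total = R_p + 22.0 = 3.740 + 22.0 = 25.74 Ω
I = V / R_total = 6.20 / 25.74 = 0.2409 A
Voltage across the parallel pair: V_p = I × R_p = 0.2409 × 3.740 = 0.9008 V
R1 sits across V_p; its power is V_p²/R.
P_R1 = (0.9008)² / 7.42 = 0.1094 W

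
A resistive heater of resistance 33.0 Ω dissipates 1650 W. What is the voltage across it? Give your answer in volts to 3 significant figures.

From P = V I = I²R = V²/R, with the two given quantities we get V = √(P R).
V = √(1650 × 33.0) = 233.3 V

233 V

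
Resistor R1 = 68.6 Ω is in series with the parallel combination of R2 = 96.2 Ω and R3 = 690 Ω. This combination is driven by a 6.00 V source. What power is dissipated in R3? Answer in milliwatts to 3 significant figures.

15.9 mW

Collapse R2‖R3 to a single equivalent, reducing the network to two series elements.
R_p = (96.2×690)/(96.2+690) = 84.43 Ω
R_total = 68.6 + 84.43 = 153.0 Ω
I = V / R_total = 6.00 / 153.0 = 0.03921 A
Voltage across the parallel pair: V_p = I × R_p = 0.03921 × 84.43 = 3.310 V
With V_p across R3, its power is V_p²/R3.
P_R3 = (3.310)² / 690 = 0.01588 W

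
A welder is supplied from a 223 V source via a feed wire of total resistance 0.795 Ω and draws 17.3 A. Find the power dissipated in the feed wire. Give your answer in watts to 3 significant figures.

238 W

Only the current and the line resistance are needed for the I²R loss.
The feed wire carries the full 17.3 A.
P_line = I² R_line = (17.30)² × 0.795 = 237.9 W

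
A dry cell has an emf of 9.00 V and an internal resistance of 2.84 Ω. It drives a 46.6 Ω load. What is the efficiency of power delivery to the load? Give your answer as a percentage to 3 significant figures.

94.3 %

Both r and R carry the same current, so the power split is just the resistance split: η = R/(R+r).
η = R / (R + r) = 46.6 / (46.6 + 2.84) = 0.9426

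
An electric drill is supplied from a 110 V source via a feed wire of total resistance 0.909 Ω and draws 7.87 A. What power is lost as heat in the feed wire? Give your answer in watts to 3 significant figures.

The feed wire is a series resistance carrying the load current; its dissipation is I²R_line.
The feed wire carries the full 7.87 A.
P_line = I² R_line = (7.870)² × 0.909 = 56.30 W

56.3 W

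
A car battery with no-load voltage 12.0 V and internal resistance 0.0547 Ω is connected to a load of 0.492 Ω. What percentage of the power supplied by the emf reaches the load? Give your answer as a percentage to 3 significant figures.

90.0 %

The source delivers εI, of which I²R reaches the load and I²r is lost; since I is common, η = R/(R+r).
η = R / (R + r) = 0.492 / (0.492 + 0.0547) = 0.8999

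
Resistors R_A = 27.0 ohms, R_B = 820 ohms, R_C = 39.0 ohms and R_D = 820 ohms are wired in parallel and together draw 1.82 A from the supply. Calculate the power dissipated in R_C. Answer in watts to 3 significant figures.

The branches share the same voltage, but only the total current is given — find V from the equivalent resistance first.
1/R_eq = 1/27.0 + 1/820 + 1/39.0 + 1/820 ⇒ R_eq = 15.36 Ω
V = I_total × R_eq = 1.820 × 15.36 = 27.95 V
P_R_C = V² / R_C = (27.95)² / 39.0 = 20.03 W

20.0 W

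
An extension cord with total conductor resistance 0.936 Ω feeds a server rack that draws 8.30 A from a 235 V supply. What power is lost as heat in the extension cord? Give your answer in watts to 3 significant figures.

64.5 W

The extension cord and load are in series, so the same current flows in both; the loss is I²R_line.
The extension cord carries the full 8.30 A.
P_line = I² R_line = (8.300)² × 0.936 = 64.48 W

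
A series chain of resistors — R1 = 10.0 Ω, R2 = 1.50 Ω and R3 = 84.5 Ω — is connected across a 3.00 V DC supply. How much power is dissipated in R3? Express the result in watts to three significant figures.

0.0825 W

Every series element carries the same I. Get I from the total resistance, then P = I² × R3.
R_total = 10.0 + 1.50 + 84.5 = 96.00 Ω
I = V / R_total = 3.00 / 96.00 = 0.03125 A
P_R3 = I² × R3 = (0.03125)² × 84.5 = 0.08252 W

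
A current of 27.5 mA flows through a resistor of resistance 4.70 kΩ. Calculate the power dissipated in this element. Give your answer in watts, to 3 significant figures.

3.55 W

Knowing I and R, the power is just I²R — no need to find V first.
P = (0.02750 A)² × 4700 Ω = 3.554 W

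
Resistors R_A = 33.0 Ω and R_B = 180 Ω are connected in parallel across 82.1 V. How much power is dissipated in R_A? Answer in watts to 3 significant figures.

204 W

Every branch has 82.1 V across it, so for R_A the power is simply V²/R.
P_R_A = V² / R_A = (82.1)² / 33.0 Ω = 204.3 W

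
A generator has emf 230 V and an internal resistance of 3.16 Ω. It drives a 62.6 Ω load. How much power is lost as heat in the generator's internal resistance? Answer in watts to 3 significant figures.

38.7 W

Internal loss is I²r, with I set by the total series resistance r+R.
I = ε / (r + R) = 230 / (3.16 + 62.6) = 3.498 A
P_int = I² r = (3.498)² × 3.16 = 38.66 W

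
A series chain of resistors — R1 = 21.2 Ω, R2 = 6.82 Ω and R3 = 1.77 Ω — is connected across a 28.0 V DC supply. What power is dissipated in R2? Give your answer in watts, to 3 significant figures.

Series elements share the same current, so find I first, then use P = I²R.
R_total = 21.2 + 6.82 + 1.77 = 29.79 Ω
I = V / R_total = 28.0 / 29.79 = 0.9399 A
P_R2 = I² × R2 = (0.9399)² × 6.82 = 6.025 W

6.03 W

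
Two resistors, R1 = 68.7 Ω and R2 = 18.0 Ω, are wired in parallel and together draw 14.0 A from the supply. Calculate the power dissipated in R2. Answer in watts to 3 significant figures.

Only the total current is stated, so first find the parallel equivalent to get the voltage across the combination.
1/R_eq = 1/68.7 + 1/18.0 ⇒ R_eq = 14.26 Ω
V = I_total × R_eq = 14.00 × 14.26 = 199.7 V
P_R2 = V² / R2 = (199.7)² / 18.0 = 2215 W

2220 W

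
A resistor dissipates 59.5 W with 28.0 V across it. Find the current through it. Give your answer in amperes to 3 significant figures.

2.12 A

The two known quantities fix the third via I = P / V.
I = 59.5 / 28.0 = 2.125 A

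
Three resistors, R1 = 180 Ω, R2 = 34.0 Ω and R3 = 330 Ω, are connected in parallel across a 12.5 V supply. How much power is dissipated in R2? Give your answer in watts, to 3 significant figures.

4.60 W

Parallel branches share the same voltage; P = V²/R gives the branch power in one step.
P_R2 = V² / R2 = (12.5)² / 34.0 Ω = 4.596 W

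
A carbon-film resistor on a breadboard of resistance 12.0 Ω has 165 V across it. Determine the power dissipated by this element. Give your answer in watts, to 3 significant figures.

2270 W

Voltage and resistance are given, so P = V²/R is the one-step route.
P = (165 V)² / 12.0 Ω = 2269 W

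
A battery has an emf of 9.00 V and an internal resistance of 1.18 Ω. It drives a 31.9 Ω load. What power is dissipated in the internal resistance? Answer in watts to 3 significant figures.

The internal resistance carries the same current as the load; P_int = I²r.
I = ε / (r + R) = 9.00 / (1.18 + 31.9) = 0.2721 A
P_int = I² r = (0.2721)² × 1.18 = 0.08734 W

0.0873 W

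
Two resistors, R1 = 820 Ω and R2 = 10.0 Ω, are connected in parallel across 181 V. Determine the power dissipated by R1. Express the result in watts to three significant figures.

Parallel branches share the same voltage; P = V²/R gives the branch power in one step.
P_R1 = V² / R1 = (181)² / 820 Ω = 39.95 W

40.0 W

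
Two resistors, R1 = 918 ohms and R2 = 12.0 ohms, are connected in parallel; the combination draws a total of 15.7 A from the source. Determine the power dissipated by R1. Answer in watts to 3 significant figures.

37.7 W

The branches share the same voltage, but only the total current is given — find V from the equivalent resistance first.
1/R_eq = 1/918 + 1/12.0 ⇒ R_eq = 11.85 Ω
V = I_total × R_eq = 15.70 × 11.85 = 186.0 V
P_R1 = V² / R1 = (186.0)² / 918 = 37.67 W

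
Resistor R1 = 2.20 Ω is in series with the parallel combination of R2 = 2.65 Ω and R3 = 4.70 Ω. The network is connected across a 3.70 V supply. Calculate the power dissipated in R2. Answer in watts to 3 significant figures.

First combine the parallel branches into one equivalent R_p, then R1 + R_p is a series pair.
R_p = (2.65×4.70)/(2.65+4.70) = 1.695 Ω
R_total = 2.20 + 1.695 = 3.895 Ω
I = V / R_total = 3.70 / 3.895 = 0.9500 A
Voltage across the parallel pair: V_p = I × R_p = 0.9500 × 1.695 = 1.610 V
With V_p across R2, its power is V_p²/R2.
P_R2 = (1.610)² / 2.65 = 0.9780 W

0.978 W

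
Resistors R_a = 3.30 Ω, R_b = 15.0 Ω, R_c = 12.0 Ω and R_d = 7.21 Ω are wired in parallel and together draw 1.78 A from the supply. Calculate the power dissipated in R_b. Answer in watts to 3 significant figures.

The branches share the same voltage, but only the total current is given — find V from the equivalent resistance first.
1/R_eq = 1/3.30 + 1/15.0 + 1/12.0 + 1/7.21 ⇒ R_eq = 1.690 Ω
V = I_total × R_eq = 1.780 × 1.690 = 3.008 V
P_R_b = V² / R_b = (3.008)² / 15.0 = 0.6033 W

0.603 W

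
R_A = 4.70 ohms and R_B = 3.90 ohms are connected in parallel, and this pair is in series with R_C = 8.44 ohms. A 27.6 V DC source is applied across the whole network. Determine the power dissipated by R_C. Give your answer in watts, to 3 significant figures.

Collapse the R_A‖R_B pair into one equivalent R_p; then R_p and R_C form a series string.
R_p = (4.70×3.90)/(4.70+3.90) = 2.131 Ω
R_total = R_p + 8.44 = 2.131 + 8.44 = 10.57 Ω
I = V / R_total = 27.6 / 10.57 = 2.611 A
R_C carries the full series current, so P = I²R.
P_R_C = (2.611)² × 8.44 = 57.53 W

57.5 W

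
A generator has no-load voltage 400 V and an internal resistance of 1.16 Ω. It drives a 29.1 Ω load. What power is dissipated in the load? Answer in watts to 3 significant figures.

5080 W

Load and internal resistance form a series loop — compute the loop current, then the load power via I²R.
I = ε / (r + R) = 400 / (1.16 + 29.1) = 13.22 A
P_load = I² R = (13.22)² × 29.1 = 5085 W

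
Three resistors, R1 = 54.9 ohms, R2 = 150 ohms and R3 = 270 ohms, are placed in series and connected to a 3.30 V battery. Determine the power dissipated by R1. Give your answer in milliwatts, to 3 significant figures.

The current is common to all series resistors; compute it, then apply P = I²R for the target.
R_total = 54.9 + 150 + 270 = 474.9 Ω
I = V / R_total = 3.30 / 474.9 = 0.006949 A
P_R1 = I² × R1 = (0.006949)² × 54.9 = 0.002651 W

2.65 mW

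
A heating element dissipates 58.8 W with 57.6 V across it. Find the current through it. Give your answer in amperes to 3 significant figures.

Inverting the appropriate power form: I = P / V.
I = 58.8 / 57.6 = 1.021 A

1.02 A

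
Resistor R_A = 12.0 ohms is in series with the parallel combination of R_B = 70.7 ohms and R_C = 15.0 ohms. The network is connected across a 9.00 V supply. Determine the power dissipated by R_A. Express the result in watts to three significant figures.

Collapse R_B‖R_C to a single equivalent, reducing the network to two series elements.
R_p = (70.7×15.0)/(70.7+15.0) = 12.37 Ω
R_total = 12.0 + 12.37 = 24.37 Ω
I = V / R_total = 9.00 / 24.37 = 0.3692 A
All the current flows through R_A; use P = I²R.
P_R_A = (0.3692)² × 12.0 = 1.636 W

1.64 W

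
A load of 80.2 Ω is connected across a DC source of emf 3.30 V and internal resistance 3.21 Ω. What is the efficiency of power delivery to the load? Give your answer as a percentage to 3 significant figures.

Efficiency is P_load / P_total. With a series r and R sharing the same I, P = I²R for each, so η = R/(R+r).
η = R / (R + r) = 80.2 / (80.2 + 3.21) = 0.9615

96.2 %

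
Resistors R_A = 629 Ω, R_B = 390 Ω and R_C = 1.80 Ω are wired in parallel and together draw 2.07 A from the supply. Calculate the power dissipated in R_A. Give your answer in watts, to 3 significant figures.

Only the total current is stated, so first find the parallel equivalent to get the voltage across the combination.
1/R_eq = 1/629 + 1/390 + 1/1.80 ⇒ R_eq = 1.787 Ω
V = I_total × R_eq = 2.070 × 1.787 = 3.698 V
P_R_A = V² / R_A = (3.698)² / 629 = 0.02175 W

0.0217 W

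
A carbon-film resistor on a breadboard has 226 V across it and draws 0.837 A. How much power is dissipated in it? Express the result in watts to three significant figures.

189 W

With V and I both given, power follows immediately from P = V I.
P = 226 V × 0.8370 A = 189.2 W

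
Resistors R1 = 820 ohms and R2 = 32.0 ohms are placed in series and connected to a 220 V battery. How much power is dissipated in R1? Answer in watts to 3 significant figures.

In a series string the same current flows through every resistor — find that current, then P = I²R for the one we want.
R_total = 820 + 32.0 = 852.0 Ω
I = V / R_total = 220 / 852.0 = 0.2582 A
P_R1 = I² × R1 = (0.2582)² × 820 = 54.67 W

54.7 W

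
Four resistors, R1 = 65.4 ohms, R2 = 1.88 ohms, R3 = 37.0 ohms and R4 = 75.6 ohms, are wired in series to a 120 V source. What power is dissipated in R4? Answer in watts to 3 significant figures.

33.6 W

Every series element carries the same I. Get I from the total resistance, then P = I² × R4.
R_total = 65.4 + 1.88 + 37.0 + 75.6 = 179.9 Ω
I = V / R_total = 120 / 179.9 = 0.6671 A
P_R4 = I² × R4 = (0.6671)² × 75.6 = 33.64 W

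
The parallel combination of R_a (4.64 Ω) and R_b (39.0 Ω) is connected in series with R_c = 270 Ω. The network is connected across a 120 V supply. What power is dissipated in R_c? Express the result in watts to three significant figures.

First find R_p for the parallel pair, then treat R_p + R_c as a series loop.
R_p = (4.64×39.0)/(4.64+39.0) = 4.147 Ω
R_total = R_p + 270 = 4.147 + 270 = 274.1 Ω
I = V / R_total = 120 / 274.1 = 0.4377 A
All the supply current flows through R_c; use P = I²R_c.
P_R_c = (0.4377)² × 270 = 51.73 W

51.7 W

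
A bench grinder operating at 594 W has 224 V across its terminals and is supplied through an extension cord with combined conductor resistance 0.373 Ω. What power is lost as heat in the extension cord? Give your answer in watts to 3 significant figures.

2.62 W

The extension cord is a series resistance carrying the load current; its dissipation is I²R_line.
I = P / V = 594 / 224 = 2.652 A through the extension cord.
P_line = I² R_line = (2.652)² × 0.373 = 2.623 W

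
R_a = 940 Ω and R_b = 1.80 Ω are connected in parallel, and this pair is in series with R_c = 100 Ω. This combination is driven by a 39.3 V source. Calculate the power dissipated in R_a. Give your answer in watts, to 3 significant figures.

0.000512 W

Reduce the parallel combination to a single R_p; the circuit then becomes R_p in series with the remaining resistor.
R_p = (940×1.80)/(940+1.80) = 1.797 Ω
R_total = R_p + 100 = 1.797 + 100 = 101.8 Ω
I = V / R_total = 39.3 / 101.8 = 0.3861 A
Voltage across the parallel pair: V_p = I × R_p = 0.3861 × 1.797 = 0.6936 V
R_a has V_p across it, so P = V_p²/R_a.
P_R_a = (0.6936)² / 940 = 0.0005118 W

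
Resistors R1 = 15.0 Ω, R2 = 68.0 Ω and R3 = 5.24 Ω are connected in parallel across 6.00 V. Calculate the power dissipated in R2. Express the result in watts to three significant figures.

Each parallel branch sees the full supply voltage, so P = V²/R applies directly to the target branch.
P_R2 = V² / R2 = (6.00)² / 68.0 Ω = 0.5294 W

0.529 W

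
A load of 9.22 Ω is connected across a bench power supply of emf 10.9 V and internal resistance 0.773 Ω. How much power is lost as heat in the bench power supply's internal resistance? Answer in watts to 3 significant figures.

0.920 W

The source's internal resistance is just another series element carrying I; its dissipation is I²r.
I = ε / (r + R) = 10.9 / (0.773 + 9.22) = 1.091 A
P_int = I² r = (1.091)² × 0.773 = 0.9197 W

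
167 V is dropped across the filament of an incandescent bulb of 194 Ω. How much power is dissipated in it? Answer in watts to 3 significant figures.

We know the drop across the element and its resistance — P = V²/R, one step.
P = (167 V)² / 194 Ω = 143.8 W

144 W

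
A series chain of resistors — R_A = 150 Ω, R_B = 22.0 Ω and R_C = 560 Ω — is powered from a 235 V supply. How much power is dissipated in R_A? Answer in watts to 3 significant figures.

15.5 W

Series elements share the same current, so find I first, then use P = I²R.
R_total = 150 + 22.0 + 560 = 732.0 Ω
I = V / R_total = 235 / 732.0 = 0.3210 A
P_R_A = I² × R_A = (0.3210)² × 150 = 15.46 W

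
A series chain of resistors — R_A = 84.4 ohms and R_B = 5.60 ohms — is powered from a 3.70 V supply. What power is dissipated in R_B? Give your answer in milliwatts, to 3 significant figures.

In a series string the same current flows through every resistor — find that current, then P = I²R for the one we want.
R_total = 84.4 + 5.60 = 90.00 Ω
I = V / R_total = 3.70 / 90.00 = 0.04111 A
P_R_B = I² × R_B = (0.04111)² × 5.60 = 0.009465 W

9.46 mW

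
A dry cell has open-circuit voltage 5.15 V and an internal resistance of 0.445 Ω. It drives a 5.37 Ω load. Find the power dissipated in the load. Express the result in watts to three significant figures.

Load and internal resistance form a series loop — compute the loop current, then the load power via I²R.
I = ε / (r + R) = 5.15 / (0.445 + 5.37) = 0.8856 A
P_load = I² R = (0.8856)² × 5.37 = 4.212 W

4.21 W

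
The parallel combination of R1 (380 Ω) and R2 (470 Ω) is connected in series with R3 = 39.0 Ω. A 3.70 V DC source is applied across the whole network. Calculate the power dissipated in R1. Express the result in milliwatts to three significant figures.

25.6 mW

Reduce the parallel combination to a single R_p; the circuit then becomes R_p in series with the remaining resistor.
R_p = (380×470)/(380+470) = 210.1 Ω
R_total = R_p + 39.0 = 210.1 + 39.0 = 249.1 Ω
I = V / R_total = 3.70 / 249.1 = 0.01485 A
Voltage across the parallel pair: V_p = I × R_p = 0.01485 × 210.1 = 3.121 V
R1 sits across V_p; its power is V_p²/R.
P_R1 = (3.121)² / 380 = 0.02563 W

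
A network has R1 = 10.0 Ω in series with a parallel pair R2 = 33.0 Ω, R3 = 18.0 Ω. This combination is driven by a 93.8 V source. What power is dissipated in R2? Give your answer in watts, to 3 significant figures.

Reduce the parallel pair to R_p first; the network is then a simple series string.
R_p = (33.0×18.0)/(33.0+18.0) = 11.65 Ω
R_total = 10.0 + 11.65 = 21.65 Ω
I = V / R_total = 93.8 / 21.65 = 4.333 A
Voltage across the parallel pair: V_p = I × R_p = 4.333 × 11.65 = 50.47 V
With V_p across R2, its power is V_p²/R2.
P_R2 = (50.47)² / 33.0 = 77.18 W

77.2 W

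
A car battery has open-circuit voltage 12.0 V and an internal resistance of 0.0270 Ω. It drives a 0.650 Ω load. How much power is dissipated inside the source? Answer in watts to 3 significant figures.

8.48 W

Internal loss is I²r, with I set by the total series resistance r+R.
I = ε / (r + R) = 12.0 / (0.0270 + 0.650) = 17.73 A
P_int = I² r = (17.73)² × 0.0270 = 8.483 W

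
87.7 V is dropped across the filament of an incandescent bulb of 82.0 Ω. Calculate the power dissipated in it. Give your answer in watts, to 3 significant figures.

93.8 W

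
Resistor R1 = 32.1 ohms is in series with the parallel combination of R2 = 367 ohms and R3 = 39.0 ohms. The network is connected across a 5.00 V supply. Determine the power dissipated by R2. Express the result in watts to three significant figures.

Collapse R2‖R3 to a single equivalent, reducing the network to two series elements.
R_p = (367×39.0)/(367+39.0) = 35.25 Ω
R_total = 32.1 + 35.25 = 67.35 Ω
I = V / R_total = 5.00 / 67.35 = 0.07423 A
Voltage across the parallel pair: V_p = I × R_p = 0.07423 × 35.25 = 2.617 V
With V_p across R2, its power is V_p²/R2.
P_R2 = (2.617)² / 367 = 0.01866 W

0.0187 W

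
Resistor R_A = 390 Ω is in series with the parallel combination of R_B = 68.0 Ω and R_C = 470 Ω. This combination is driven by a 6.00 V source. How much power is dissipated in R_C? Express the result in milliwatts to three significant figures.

1.34 mW

First combine the parallel branches into one equivalent R_p, then R_A + R_p is a series pair.
R_p = (68.0×470)/(68.0+470) = 59.41 Ω
R_total = 390 + 59.41 = 449.4 Ω
I = V / R_total = 6.00 / 449.4 = 0.01335 A
Voltage across the parallel pair: V_p = I × R_p = 0.01335 × 59.41 = 0.7931 V
R_C sees V_p directly, so P = V_p² / R_C.
P_R_C = (0.7931)² / 470 = 0.001338 W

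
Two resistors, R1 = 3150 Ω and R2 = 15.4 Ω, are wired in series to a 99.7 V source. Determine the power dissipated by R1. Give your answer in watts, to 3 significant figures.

In a series string the same current flows through every resistor — find that current, then P = I²R for the one we want.
R_total = 3150 + 15.4 = 3165 Ω
I = V / R_total = 99.7 / 3165 = 0.03150 A
P_R1 = I² × R1 = (0.03150)² × 3150 = 3.125 W

3.12 W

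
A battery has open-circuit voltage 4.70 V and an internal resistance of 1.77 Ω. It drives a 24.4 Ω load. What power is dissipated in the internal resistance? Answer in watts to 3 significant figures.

The source's internal resistance is just another series element carrying I; its dissipation is I²r.
I = ε / (r + R) = 4.70 / (1.77 + 24.4) = 0.1796 A
P_int = I² r = (0.1796)² × 1.77 = 0.05709 W

0.0571 W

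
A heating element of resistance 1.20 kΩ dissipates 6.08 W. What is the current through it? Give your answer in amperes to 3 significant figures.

0.0712 A

Rearranging the power relation for the two known quantities gives I = √(P / R).
I = √(6.08 / 1200) = 0.07118 A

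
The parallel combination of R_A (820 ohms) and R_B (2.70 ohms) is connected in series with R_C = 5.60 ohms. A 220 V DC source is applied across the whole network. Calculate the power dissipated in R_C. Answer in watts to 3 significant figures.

Combine R_A and R_B into their parallel equivalent first, reducing the network to two series resistors.
R_p = (820×2.70)/(820+2.70) = 2.691 Ω
R_total = R_p + 5.60 = 2.691 + 5.60 = 8.291 Ω
I = V / R_total = 220 / 8.291 = 26.53 A
R_C carries the full series current, so P = I²R.
P_R_C = (26.53)² × 5.60 = 3943 W

3940 W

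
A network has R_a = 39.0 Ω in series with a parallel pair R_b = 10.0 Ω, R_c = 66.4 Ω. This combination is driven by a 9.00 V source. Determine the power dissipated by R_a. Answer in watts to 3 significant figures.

Reduce the parallel pair to R_p first; the network is then a simple series string.
R_p = (10.0×66.4)/(10.0+66.4) = 8.691 Ω
R_total = 39.0 + 8.691 = 47.69 Ω
I = V / R_total = 9.00 / 47.69 = 0.1887 A
The full supply current passes through R_a: P = I²R.
P_R_a = (0.1887)² × 39.0 = 1.389 W

1.39 W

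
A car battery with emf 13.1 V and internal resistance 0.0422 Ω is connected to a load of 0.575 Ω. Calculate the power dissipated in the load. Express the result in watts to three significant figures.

259 W

Find the circuit current first, then P = I²R for the load (series elements share I).
I = ε / (r + R) = 13.1 / (0.0422 + 0.575) = 21.22 A
P_load = I² R = (21.22)² × 0.575 = 259.0 W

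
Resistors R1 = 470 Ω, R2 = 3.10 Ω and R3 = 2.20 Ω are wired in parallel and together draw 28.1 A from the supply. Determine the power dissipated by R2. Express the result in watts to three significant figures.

Only the total current is stated, so first find the parallel equivalent to get the voltage across the combination.
1/R_eq = 1/470 + 1/3.10 + 1/2.20 ⇒ R_eq = 1.283 Ω
V = I_total × R_eq = 28.10 × 1.283 = 36.06 V
P_R2 = V² / R2 = (36.06)² / 3.10 = 419.5 W

419 W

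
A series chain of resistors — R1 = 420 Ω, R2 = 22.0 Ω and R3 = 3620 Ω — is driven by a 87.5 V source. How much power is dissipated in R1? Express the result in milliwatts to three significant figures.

195 mW

Series elements share the same current, so find I first, then use P = I²R.
R_total = 420 + 22.0 + 3620 = 4062 Ω
I = V / R_total = 87.5 / 4062 = 0.02154 A
P_R1 = I² × R1 = (0.02154)² × 420 = 0.1949 W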